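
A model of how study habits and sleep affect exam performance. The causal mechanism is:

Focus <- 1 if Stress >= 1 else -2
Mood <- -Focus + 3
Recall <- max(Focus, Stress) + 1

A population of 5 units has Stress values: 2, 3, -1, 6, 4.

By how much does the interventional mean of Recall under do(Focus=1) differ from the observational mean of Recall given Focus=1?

-0.55

Under do(Focus=1), Focus's equation is replaced by Focus=1 for every unit. Per-unit Recall: 3, 4, 2, 7, 5. Mean = 4.2.
Observing Focus=1 restricts to units where Focus's equation naturally yields 1: Stress ∈ {2, 3, 6, 4}. In that subpopulation Recall = 3, 4, 7, 5, mean 4.75.
Difference = 4.2 − 4.75 = -0.55.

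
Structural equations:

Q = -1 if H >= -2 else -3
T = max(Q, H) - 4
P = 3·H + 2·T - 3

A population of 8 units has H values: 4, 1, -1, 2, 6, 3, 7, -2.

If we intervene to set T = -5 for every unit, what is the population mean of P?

Every unit gets T=-5 under the intervention. P values become -1, -10, -16, -7, 5, -4, 8, -19; E[P|do(T=-5)] = -5.5.

-5.5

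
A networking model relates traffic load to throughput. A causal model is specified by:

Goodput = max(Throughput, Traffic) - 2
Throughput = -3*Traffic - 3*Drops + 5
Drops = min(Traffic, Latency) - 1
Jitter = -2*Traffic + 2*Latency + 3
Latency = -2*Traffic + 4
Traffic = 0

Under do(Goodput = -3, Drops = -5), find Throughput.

20

Under do(Goodput = -3, Drops = -5), each intervened variable's structural equation is replaced by its fixed value.
Throughput = -3*Traffic - 3*Drops + 5  [with Traffic=0, Drops=-5]  = 20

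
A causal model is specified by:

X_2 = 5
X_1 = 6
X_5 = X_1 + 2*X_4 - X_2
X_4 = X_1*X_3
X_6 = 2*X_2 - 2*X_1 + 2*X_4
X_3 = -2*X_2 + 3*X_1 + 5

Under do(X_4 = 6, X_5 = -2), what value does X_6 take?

The joint intervention fixes X_4 = 6, X_5 = -2, removing each variable's own equation.
X_6 = 2*X_2 - 2*X_1 + 2*X_4  [with X_2=5, X_1=6, X_4=6]  = 10

10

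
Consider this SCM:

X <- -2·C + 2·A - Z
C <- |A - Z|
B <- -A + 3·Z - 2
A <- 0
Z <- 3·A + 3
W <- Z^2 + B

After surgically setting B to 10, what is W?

Under do(B=10), the mechanism B <- -A + 3·Z - 2 is discarded; B is fixed at 10.
Z = 3·A + 3  [with A=0]  = 3
W = Z^2 + B  [with Z=3, B=10]  = 19

19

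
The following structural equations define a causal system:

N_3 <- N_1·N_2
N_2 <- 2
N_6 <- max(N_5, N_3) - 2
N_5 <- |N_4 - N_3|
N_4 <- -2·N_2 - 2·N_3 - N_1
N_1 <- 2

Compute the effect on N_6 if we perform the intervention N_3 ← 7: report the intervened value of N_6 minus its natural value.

9

The intervention breaks the incoming arrows to N_3: N_3 <- N_1·N_2 no longer applies, and N_3 = 7.
N_4 = -2·N_2 - 2·N_3 - N_1  [with N_2=2, N_3=7, N_1=2]  = -20
N_5 = |N_4 - N_3|  [with N_4=-20, N_3=7]  = 27
N_6 = max(N_5, N_3) - 2  [with N_5=27, N_3=7]  = 25
Without intervention: N_3 = N_1·N_2  [with N_1=2, N_2=2]  = 4; N_4 = -2·N_2 - 2·N_3 - N_1  [with N_2=2, N_3=4, N_1=2]  = -14; N_5 = |N_4 - N_3|  [with N_4=-14, N_3=4]  = 18; N_6 = max(N_5, N_3) - 2  [with N_5=18, N_3=4]  = 16.
Change = 25 − 16 = 9.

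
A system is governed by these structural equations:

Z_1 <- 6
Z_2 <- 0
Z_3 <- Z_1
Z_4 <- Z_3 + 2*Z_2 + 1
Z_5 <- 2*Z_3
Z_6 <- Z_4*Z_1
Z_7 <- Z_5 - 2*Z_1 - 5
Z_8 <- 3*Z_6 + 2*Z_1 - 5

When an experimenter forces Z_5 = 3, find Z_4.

The intervention breaks the incoming arrows to Z_5: Z_5 <- 2*Z_3 no longer applies, and Z_5 = 3.
Since Z_4 is not a descendant of the intervened variable, it is unaffected.
Z_3 = Z_1  [with Z_1=6]  = 6
Z_4 = Z_3 + 2*Z_2 + 1  [with Z_3=6, Z_2=0]  = 7

7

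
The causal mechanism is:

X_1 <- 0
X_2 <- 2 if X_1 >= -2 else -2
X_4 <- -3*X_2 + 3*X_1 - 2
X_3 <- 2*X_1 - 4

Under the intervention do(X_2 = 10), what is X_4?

Under do(X_2=10), the mechanism X_2 <- 2 if X_1 >= -2 else -2 is discarded; X_2 is fixed at 10.
X_4 = -3*X_2 + 3*X_1 - 2  [with X_2=10, X_1=0]  = -32

-32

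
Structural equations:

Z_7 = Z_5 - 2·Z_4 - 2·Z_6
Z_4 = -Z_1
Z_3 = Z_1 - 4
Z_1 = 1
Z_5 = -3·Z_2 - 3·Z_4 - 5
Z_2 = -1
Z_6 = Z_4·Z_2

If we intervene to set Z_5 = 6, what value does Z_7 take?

Under do(Z_5=6), the mechanism Z_5 = -3·Z_2 - 3·Z_4 - 5 is discarded; Z_5 is fixed at 6.
Z_4 = -Z_1  [with Z_1=1]  = -1
Z_6 = Z_4·Z_2  [with Z_4=-1, Z_2=-1]  = 1
Z_7 = Z_5 - 2·Z_4 - 2·Z_6  [with Z_5=6, Z_4=-1, Z_6=1]  = 6

6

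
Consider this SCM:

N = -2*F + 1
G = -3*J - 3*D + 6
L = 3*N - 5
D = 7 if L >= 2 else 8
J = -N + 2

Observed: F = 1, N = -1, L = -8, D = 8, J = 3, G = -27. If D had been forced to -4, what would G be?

9

Under do(D=-4), the mechanism D = 7 if L >= 2 else 8 is discarded; D is fixed at -4.
N = -2*F + 1  [with F=1]  = -1
J = -N + 2  [with N=-1]  = 3
G = -3*J - 3*D + 6  [with J=3, D=-4]  = 9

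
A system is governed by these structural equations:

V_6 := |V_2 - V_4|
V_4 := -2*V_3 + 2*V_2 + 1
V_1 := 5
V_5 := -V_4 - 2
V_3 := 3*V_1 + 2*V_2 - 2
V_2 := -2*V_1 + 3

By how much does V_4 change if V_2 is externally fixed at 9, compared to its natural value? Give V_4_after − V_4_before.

Under do(V_2=9), the mechanism V_2 := -2*V_1 + 3 is discarded; V_2 is fixed at 9.
V_3 = 3*V_1 + 2*V_2 - 2  [with V_1=5, V_2=9]  = 31
V_4 = -2*V_3 + 2*V_2 + 1  [with V_3=31, V_2=9]  = -43
Without intervention: V_2 = -2*V_1 + 3  [with V_1=5]  = -7; V_3 = 3*V_1 + 2*V_2 - 2  [with V_1=5, V_2=-7]  = -1; V_4 = -2*V_3 + 2*V_2 + 1  [with V_3=-1, V_2=-7]  = -11.
Change = -43 − (-11) = -32.

-32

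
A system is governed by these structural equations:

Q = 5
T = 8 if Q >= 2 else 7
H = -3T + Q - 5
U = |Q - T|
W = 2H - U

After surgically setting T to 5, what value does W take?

-30

do(T=5) replaces the equation T = 8 if Q >= 2 else 7 with the constant T = 5.
H = -3T + Q - 5  [with T=5, Q=5]  = -15
U = |Q - T|  [with Q=5, T=5]  = 0
W = 2H - U  [with H=-15, U=0]  = -30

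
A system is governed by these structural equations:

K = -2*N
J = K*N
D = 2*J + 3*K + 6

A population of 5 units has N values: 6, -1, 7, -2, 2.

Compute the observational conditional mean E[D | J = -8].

-10

E[D|J=-8] averages over only the 2 units with J=-8 (N = -2, 2): D = 2, -22, mean -10.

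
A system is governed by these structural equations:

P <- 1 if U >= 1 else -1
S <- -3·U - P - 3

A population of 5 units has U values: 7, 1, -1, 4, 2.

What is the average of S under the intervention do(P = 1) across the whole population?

-11.8

do(P=1) breaks P's dependence on U. With P=1 fixed, S across the units is -25, -7, -1, -16, -10, mean -11.8.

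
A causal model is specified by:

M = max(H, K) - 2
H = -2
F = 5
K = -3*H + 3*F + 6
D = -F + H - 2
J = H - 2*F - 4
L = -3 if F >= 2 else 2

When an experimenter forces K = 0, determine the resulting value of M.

-2

The intervention breaks the incoming arrows to K: K = -3*H + 3*F + 6 no longer applies, and K = 0.
M = max(H, K) - 2  [with H=-2, K=0]  = -2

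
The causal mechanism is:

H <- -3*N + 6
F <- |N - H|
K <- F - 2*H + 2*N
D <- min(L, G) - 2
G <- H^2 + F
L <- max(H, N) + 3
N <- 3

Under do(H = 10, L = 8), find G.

Setting H = 10, L = 8 by intervention discards those variables' equations.
F = |N - H|  [with N=3, H=10]  = 7
G = H^2 + F  [with H=10, F=7]  = 107

107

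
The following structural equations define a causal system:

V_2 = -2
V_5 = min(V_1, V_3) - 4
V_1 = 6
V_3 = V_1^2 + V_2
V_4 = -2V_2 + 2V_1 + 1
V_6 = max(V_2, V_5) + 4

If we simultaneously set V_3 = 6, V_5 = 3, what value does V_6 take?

7

Setting V_3 = 6, V_5 = 3 by intervention discards those variables' equations.
V_6 = max(V_2, V_5) + 4  [with V_2=-2, V_5=3]  = 7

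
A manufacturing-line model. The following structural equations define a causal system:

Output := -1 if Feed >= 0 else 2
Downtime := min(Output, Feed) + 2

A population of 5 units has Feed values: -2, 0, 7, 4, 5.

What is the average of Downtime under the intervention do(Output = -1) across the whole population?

0.8

Every unit gets Output=-1 under the intervention. Downtime values become 0, 1, 1, 1, 1; E[Downtime|do(Output=-1)] = 0.8.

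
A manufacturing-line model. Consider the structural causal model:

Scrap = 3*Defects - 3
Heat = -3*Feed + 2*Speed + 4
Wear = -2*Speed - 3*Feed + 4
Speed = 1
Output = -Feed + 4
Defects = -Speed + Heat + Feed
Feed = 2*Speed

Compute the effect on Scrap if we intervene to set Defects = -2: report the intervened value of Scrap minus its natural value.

The intervention breaks the incoming arrows to Defects: Defects = -Speed + Heat + Feed no longer applies, and Defects = -2.
Scrap = 3*Defects - 3  [with Defects=-2]  = -9
Without intervention: Feed = 2*Speed  [with Speed=1]  = 2; Heat = -3*Feed + 2*Speed + 4  [with Feed=2, Speed=1]  = 0; Defects = -Speed + Heat + Feed  [with Speed=1, Heat=0, Feed=2]  = 1; Scrap = 3*Defects - 3  [with Defects=1]  = 0.
Change = -9 − 0 = -9.

-9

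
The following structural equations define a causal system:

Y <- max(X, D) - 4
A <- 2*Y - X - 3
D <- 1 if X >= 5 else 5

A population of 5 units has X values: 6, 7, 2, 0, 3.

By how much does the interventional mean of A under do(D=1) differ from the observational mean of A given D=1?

The intervention sets D=1 in all 5 units regardless of X. Recomputing A per unit gives -5, -4, -9, -9, -8; average -7.
Observing D=1 restricts to units where D's equation naturally yields 1: X ∈ {6, 7}. In that subpopulation A = -5, -4, mean -4.5.
Difference = -7 − (-4.5) = -2.5.

-2.5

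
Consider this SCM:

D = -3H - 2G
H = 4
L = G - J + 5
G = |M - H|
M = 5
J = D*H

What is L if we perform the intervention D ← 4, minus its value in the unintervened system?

Under do(D=4), the mechanism D = -3H - 2G is discarded; D is fixed at 4.
G = |M - H|  [with M=5, H=4]  = 1
J = D*H  [with D=4, H=4]  = 16
L = G - J + 5  [with G=1, J=16]  = -10
Without intervention: G = |M - H|  [with M=5, H=4]  = 1; D = -3H - 2G  [with H=4, G=1]  = -14; J = D*H  [with D=-14, H=4]  = -56; L = G - J + 5  [with G=1, J=-56]  = 62.
Change = -10 − 62 = -72.

-72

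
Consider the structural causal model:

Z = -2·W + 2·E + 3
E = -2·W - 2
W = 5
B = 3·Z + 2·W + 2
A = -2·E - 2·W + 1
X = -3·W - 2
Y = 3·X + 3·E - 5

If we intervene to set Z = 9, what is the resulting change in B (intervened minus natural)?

120

Under do(Z=9), the mechanism Z = -2·W + 2·E + 3 is discarded; Z is fixed at 9.
B = 3·Z + 2·W + 2  [with Z=9, W=5]  = 39
Without intervention: E = -2·W - 2  [with W=5]  = -12; Z = -2·W + 2·E + 3  [with W=5, E=-12]  = -31; B = 3·Z + 2·W + 2  [with Z=-31, W=5]  = -81.
Change = 39 − (-81) = 120.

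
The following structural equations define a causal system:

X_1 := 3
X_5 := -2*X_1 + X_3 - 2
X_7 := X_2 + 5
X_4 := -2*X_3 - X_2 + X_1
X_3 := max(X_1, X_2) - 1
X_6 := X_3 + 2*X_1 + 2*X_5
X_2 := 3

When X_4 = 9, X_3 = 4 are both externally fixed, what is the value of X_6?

The joint intervention fixes X_4 = 9, X_3 = 4, removing each variable's own equation.
X_5 = -2*X_1 + X_3 - 2  [with X_1=3, X_3=4]  = -4
X_6 = X_3 + 2*X_1 + 2*X_5  [with X_3=4, X_1=3, X_5=-4]  = 2

2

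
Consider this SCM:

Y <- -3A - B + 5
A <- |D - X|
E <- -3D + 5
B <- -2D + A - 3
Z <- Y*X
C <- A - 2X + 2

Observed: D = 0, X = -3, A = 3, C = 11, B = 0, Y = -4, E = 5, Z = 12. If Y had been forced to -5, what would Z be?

15

Intervening sets Y = -5 and removes its equation (Y <- -3A - B + 5).
Z = Y*X  [with Y=-5, X=-3]  = 15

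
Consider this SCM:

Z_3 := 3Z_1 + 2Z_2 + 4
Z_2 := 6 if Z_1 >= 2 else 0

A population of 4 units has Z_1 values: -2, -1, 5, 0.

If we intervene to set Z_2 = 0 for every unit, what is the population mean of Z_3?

5.5

Every unit gets Z_2=0 under the intervention. Z_3 values become -2, 1, 19, 4; E[Z_3|do(Z_2=0)] = 5.5.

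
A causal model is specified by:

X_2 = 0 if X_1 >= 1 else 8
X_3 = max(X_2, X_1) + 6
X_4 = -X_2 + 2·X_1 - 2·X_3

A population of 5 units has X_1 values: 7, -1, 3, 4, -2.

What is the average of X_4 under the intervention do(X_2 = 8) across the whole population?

-31.6

do(X_2=8) breaks X_2's dependence on X_1. With X_2=8 fixed, X_4 across the units is -22, -38, -30, -28, -40, mean -31.6.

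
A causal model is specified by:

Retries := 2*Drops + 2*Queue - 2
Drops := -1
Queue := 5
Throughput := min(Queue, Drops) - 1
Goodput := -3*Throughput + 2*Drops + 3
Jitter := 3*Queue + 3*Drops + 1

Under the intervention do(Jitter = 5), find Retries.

Under do(Jitter=5), the mechanism Jitter := 3*Queue + 3*Drops + 1 is discarded; Jitter is fixed at 5.
Since Retries is not a descendant of the intervened variable, it is unaffected.
Retries = 2*Drops + 2*Queue - 2  [with Drops=-1, Queue=5]  = 6

6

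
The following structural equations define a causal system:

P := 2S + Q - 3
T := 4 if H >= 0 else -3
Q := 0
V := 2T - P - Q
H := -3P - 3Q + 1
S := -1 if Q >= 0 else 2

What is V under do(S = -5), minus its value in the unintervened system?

Under do(S=-5), the mechanism S := -1 if Q >= 0 else 2 is discarded; S is fixed at -5.
P = 2S + Q - 3  [with S=-5, Q=0]  = -13
H = -3P - 3Q + 1  [with P=-13, Q=0]  = 40
T = 4 if H >= 0 else -3  [with H=40]  = 4
V = 2T - P - Q  [with T=4, P=-13, Q=0]  = 21
Without intervention: S = -1 if Q >= 0 else 2  [with Q=0]  = -1; P = 2S + Q - 3  [with S=-1, Q=0]  = -5; H = -3P - 3Q + 1  [with P=-5, Q=0]  = 16; T = 4 if H >= 0 else -3  [with H=16]  = 4; V = 2T - P - Q  [with T=4, P=-5, Q=0]  = 13.
Change = 21 − 13 = 8.

8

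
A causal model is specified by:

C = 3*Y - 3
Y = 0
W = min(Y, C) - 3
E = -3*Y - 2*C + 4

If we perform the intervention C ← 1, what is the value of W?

The intervention breaks the incoming arrows to C: C = 3*Y - 3 no longer applies, and C = 1.
W = min(Y, C) - 3  [with Y=0, C=1]  = -3

-3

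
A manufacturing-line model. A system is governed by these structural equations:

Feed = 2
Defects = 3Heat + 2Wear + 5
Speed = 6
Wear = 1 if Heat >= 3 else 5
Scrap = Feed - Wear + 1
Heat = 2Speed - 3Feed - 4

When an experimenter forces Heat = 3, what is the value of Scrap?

2

The intervention breaks the incoming arrows to Heat: Heat = 2Speed - 3Feed - 4 no longer applies, and Heat = 3.
Wear = 1 if Heat >= 3 else 5  [with Heat=3]  = 1
Scrap = Feed - Wear + 1  [with Feed=2, Wear=1]  = 2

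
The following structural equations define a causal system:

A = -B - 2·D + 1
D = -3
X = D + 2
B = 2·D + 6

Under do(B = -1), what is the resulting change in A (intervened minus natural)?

1

The intervention breaks the incoming arrows to B: B = 2·D + 6 no longer applies, and B = -1.
A = -B - 2·D + 1  [with B=-1, D=-3]  = 8
Without intervention: B = 2·D + 6  [with D=-3]  = 0; A = -B - 2·D + 1  [with B=0, D=-3]  = 7.
Change = 8 − 7 = 1.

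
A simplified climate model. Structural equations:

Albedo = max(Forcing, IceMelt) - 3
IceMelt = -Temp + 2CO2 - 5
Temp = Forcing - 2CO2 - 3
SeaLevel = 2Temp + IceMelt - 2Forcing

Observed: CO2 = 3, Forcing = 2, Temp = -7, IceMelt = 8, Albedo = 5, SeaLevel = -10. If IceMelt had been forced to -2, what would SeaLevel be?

Under do(IceMelt=-2), the mechanism IceMelt = -Temp + 2CO2 - 5 is discarded; IceMelt is fixed at -2.
Temp = Forcing - 2CO2 - 3  [with Forcing=2, CO2=3]  = -7
SeaLevel = 2Temp + IceMelt - 2Forcing  [with Temp=-7, IceMelt=-2, Forcing=2]  = -20

-20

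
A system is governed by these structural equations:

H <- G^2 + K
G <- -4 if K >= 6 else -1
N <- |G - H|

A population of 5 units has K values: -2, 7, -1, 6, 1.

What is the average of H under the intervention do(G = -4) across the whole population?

do(G=-4) breaks G's dependence on K. With G=-4 fixed, H across the units is 14, 23, 15, 22, 17, mean 18.2.

18.2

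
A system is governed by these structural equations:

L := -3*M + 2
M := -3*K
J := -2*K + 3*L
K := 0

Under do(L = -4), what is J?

The intervention breaks the incoming arrows to L: L := -3*M + 2 no longer applies, and L = -4.
J = -2*K + 3*L  [with K=0, L=-4]  = -12

-12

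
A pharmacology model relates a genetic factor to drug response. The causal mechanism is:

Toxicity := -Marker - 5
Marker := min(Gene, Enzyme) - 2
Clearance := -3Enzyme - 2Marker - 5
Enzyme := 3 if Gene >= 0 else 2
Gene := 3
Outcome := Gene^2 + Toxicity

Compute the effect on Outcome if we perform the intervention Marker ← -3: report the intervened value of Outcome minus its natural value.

The intervention breaks the incoming arrows to Marker: Marker := min(Gene, Enzyme) - 2 no longer applies, and Marker = -3.
Toxicity = -Marker - 5  [with Marker=-3]  = -2
Outcome = Gene^2 + Toxicity  [with Gene=3, Toxicity=-2]  = 7
Without intervention: Enzyme = 3 if Gene >= 0 else 2  [with Gene=3]  = 3; Marker = min(Gene, Enzyme) - 2  [with Gene=3, Enzyme=3]  = 1; Toxicity = -Marker - 5  [with Marker=1]  = -6; Outcome = Gene^2 + Toxicity  [with Gene=3, Toxicity=-6]  = 3.
Change = 7 − 3 = 4.

4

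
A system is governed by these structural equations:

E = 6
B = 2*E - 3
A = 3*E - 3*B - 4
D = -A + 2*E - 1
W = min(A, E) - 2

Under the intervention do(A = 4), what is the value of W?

do(A=4) replaces the equation A = 3*E - 3*B - 4 with the constant A = 4.
W = min(A, E) - 2  [with A=4, E=6]  = 2

2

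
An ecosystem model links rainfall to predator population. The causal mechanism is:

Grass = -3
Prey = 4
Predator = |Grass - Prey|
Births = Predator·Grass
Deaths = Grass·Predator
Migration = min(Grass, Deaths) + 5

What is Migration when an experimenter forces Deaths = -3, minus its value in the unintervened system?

The intervention breaks the incoming arrows to Deaths: Deaths = Grass·Predator no longer applies, and Deaths = -3.
Migration = min(Grass, Deaths) + 5  [with Grass=-3, Deaths=-3]  = 2
Without intervention: Predator = |Grass - Prey|  [with Grass=-3, Prey=4]  = 7; Deaths = Grass·Predator  [with Grass=-3, Predator=7]  = -21; Migration = min(Grass, Deaths) + 5  [with Grass=-3, Deaths=-21]  = -16.
Change = 2 − (-16) = 18.

18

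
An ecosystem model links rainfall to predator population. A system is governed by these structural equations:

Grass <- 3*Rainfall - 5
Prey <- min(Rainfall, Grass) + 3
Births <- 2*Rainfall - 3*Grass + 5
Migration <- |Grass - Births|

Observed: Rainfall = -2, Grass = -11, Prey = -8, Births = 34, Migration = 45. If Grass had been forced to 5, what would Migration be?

19

do(Grass=5) replaces the equation Grass <- 3*Rainfall - 5 with the constant Grass = 5.
Births = 2*Rainfall - 3*Grass + 5  [with Rainfall=-2, Grass=5]  = -14
Migration = |Grass - Births|  [with Grass=5, Births=-14]  = 19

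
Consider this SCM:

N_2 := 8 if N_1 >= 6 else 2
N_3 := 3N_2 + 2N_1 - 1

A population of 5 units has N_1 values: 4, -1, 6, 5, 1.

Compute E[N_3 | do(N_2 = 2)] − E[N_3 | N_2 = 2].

1.5

The intervention sets N_2=2 in all 5 units regardless of N_1. Recomputing N_3 per unit gives 13, 3, 17, 15, 7; average 11.
Observing N_2=2 restricts to units where N_2's equation naturally yields 2: N_1 ∈ {4, -1, 5, 1}. In that subpopulation N_3 = 13, 3, 15, 7, mean 9.5.
Difference = 11 − 9.5 = 1.5.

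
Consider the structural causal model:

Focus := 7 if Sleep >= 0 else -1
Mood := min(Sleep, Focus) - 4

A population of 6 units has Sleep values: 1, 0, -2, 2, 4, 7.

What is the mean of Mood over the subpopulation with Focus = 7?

-1.2

E[Mood|Focus=7] averages over only the 5 units with Focus=7 (Sleep = 1, 0, 2, 4, 7): Mood = -3, -4, -2, 0, 3, mean -1.2.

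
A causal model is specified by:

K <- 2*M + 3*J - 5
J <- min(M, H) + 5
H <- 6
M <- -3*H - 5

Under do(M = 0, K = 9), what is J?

5

The joint intervention fixes M = 0, K = 9, removing each variable's own equation.
J = min(M, H) + 5  [with M=0, H=6]  = 5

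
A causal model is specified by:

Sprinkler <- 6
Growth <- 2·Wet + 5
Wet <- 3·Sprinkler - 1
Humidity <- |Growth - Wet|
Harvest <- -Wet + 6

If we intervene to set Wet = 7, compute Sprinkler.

6

Under do(Wet=7), the mechanism Wet <- 3·Sprinkler - 1 is discarded; Wet is fixed at 7.
Sprinkler is not downstream of the intervention, so its value is determined by the original equations.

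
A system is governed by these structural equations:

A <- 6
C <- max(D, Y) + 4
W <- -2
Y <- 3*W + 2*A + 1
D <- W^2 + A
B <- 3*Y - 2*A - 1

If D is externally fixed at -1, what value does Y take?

7

The intervention breaks the incoming arrows to D: D <- W^2 + A no longer applies, and D = -1.
Y is not downstream of the intervention, so its value is determined by the original equations.
Y = 3*W + 2*A + 1  [with W=-2, A=6]  = 7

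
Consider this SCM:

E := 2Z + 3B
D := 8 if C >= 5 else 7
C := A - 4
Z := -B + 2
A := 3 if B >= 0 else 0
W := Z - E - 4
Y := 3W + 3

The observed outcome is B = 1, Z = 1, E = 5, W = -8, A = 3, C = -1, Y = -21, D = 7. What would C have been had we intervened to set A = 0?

The intervention breaks the incoming arrows to A: A := 3 if B >= 0 else 0 no longer applies, and A = 0.
C = A - 4  [with A=0]  = -4

-4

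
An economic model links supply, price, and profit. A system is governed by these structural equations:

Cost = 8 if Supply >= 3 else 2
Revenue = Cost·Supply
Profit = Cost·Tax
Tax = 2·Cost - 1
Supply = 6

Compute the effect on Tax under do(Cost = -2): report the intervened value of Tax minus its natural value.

Under do(Cost=-2), the mechanism Cost = 8 if Supply >= 3 else 2 is discarded; Cost is fixed at -2.
Tax = 2·Cost - 1  [with Cost=-2]  = -5
Without intervention: Cost = 8 if Supply >= 3 else 2  [with Supply=6]  = 8; Tax = 2·Cost - 1  [with Cost=8]  = 15.
Change = -5 − 15 = -20.

-20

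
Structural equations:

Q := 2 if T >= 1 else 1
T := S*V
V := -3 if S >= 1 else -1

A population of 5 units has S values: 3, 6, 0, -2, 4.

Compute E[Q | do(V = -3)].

Under do(V=-3), V's equation is replaced by V=-3 for every unit. Per-unit Q: 1, 1, 1, 2, 1. Mean = 1.2.

1.2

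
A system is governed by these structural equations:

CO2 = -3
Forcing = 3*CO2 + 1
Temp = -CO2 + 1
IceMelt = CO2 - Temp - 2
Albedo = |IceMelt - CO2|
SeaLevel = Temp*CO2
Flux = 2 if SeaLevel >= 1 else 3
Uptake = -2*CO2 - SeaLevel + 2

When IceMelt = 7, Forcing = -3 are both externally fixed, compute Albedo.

10

The joint intervention fixes IceMelt = 7, Forcing = -3, removing each variable's own equation.
Albedo = |IceMelt - CO2|  [with IceMelt=7, CO2=-3]  = 10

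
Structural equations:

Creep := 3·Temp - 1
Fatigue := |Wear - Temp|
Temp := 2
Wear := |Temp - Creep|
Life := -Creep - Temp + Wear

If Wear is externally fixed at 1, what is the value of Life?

-6

do(Wear=1) replaces the equation Wear := |Temp - Creep| with the constant Wear = 1.
Creep = 3·Temp - 1  [with Temp=2]  = 5
Life = -Creep - Temp + Wear  [with Creep=5, Temp=2, Wear=1]  = -6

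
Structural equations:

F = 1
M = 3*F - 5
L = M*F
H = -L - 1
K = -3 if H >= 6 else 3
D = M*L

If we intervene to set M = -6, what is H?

Under do(M=-6), the mechanism M = 3*F - 5 is discarded; M is fixed at -6.
L = M*F  [with M=-6, F=1]  = -6
H = -L - 1  [with L=-6]  = 5

5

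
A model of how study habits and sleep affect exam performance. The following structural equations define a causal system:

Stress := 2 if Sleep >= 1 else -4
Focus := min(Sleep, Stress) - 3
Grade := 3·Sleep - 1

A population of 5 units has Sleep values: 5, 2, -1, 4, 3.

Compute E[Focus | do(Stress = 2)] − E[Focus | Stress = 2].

-0.6

do(Stress=2) breaks Stress's dependence on Sleep. With Stress=2 fixed, Focus across the units is -1, -1, -4, -1, -1, mean -1.6.
Conditioning on Stress=2 selects the 4 unit(s) with Sleep ∈ {5, 2, 4, 3}. Their Focus values: -1, -1, -1, -1. Mean = -1.
Difference = -1.6 − (-1) = -0.6.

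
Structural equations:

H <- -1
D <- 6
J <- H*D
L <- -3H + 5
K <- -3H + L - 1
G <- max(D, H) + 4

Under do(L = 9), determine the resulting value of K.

11

Under do(L=9), the mechanism L <- -3H + 5 is discarded; L is fixed at 9.
K = -3H + L - 1  [with H=-1, L=9]  = 11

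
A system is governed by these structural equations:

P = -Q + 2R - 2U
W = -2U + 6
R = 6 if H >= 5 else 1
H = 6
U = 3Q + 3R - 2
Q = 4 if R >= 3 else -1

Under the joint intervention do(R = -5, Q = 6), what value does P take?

Under do(R = -5, Q = 6), each intervened variable's structural equation is replaced by its fixed value.
U = 3Q + 3R - 2  [with Q=6, R=-5]  = 1
P = -Q + 2R - 2U  [with Q=6, R=-5, U=1]  = -18

-18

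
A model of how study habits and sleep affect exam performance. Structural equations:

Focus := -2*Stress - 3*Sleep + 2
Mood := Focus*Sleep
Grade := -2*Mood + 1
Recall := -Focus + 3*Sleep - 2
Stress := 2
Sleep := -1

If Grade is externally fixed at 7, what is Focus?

do(Grade=7) replaces the equation Grade := -2*Mood + 1 with the constant Grade = 7.
Focus is not downstream of the intervention, so its value is determined by the original equations.
Focus = -2*Stress - 3*Sleep + 2  [with Stress=2, Sleep=-1]  = 1

1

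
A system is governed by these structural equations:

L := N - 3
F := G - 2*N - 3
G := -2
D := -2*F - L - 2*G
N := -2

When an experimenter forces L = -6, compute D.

Intervening sets L = -6 and removes its equation (L := N - 3).
F = G - 2*N - 3  [with G=-2, N=-2]  = -1
D = -2*F - L - 2*G  [with F=-1, L=-6, G=-2]  = 12

12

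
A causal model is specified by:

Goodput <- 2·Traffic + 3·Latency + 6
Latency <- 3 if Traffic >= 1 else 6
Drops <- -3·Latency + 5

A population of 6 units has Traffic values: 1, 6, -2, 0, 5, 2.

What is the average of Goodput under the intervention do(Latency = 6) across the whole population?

28

The intervention sets Latency=6 in all 6 units regardless of Traffic. Recomputing Goodput per unit gives 26, 36, 20, 24, 34, 28; average 28.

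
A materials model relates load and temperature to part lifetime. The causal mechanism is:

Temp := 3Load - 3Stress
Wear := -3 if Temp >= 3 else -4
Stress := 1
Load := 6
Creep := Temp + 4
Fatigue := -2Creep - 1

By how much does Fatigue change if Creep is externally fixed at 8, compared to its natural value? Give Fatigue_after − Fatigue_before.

Under do(Creep=8), the mechanism Creep := Temp + 4 is discarded; Creep is fixed at 8.
Fatigue = -2Creep - 1  [with Creep=8]  = -17
Without intervention: Temp = 3Load - 3Stress  [with Load=6, Stress=1]  = 15; Creep = Temp + 4  [with Temp=15]  = 19; Fatigue = -2Creep - 1  [with Creep=19]  = -39.
Change = -17 − (-39) = 22.

22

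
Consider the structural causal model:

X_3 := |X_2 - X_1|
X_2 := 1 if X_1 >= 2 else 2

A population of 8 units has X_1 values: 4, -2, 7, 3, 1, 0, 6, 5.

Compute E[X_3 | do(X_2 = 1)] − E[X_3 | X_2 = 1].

-1

Every unit gets X_2=1 under the intervention. X_3 values become 3, 3, 6, 2, 0, 1, 5, 4; E[X_3|do(X_2=1)] = 3.
E[X_3|X_2=1] averages over only the 5 units with X_2=1 (X_1 = 4, 7, 3, 6, 5): X_3 = 3, 6, 2, 5, 4, mean 4.
Difference = 3 − 4 = -1.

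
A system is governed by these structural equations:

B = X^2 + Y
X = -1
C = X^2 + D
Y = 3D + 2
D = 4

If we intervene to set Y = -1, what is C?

The intervention breaks the incoming arrows to Y: Y = 3D + 2 no longer applies, and Y = -1.
C is not downstream of the intervention, so its value is determined by the original equations.
C = X^2 + D  [with X=-1, D=4]  = 5

5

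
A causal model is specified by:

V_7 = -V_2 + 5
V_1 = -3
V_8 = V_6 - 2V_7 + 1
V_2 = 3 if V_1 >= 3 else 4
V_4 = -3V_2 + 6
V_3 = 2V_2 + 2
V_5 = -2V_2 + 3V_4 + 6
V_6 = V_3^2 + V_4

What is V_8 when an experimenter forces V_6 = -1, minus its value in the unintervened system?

Intervening sets V_6 = -1 and removes its equation (V_6 = V_3^2 + V_4).
V_2 = 3 if V_1 >= 3 else 4  [with V_1=-3]  = 4
V_7 = -V_2 + 5  [with V_2=4]  = 1
V_8 = V_6 - 2V_7 + 1  [with V_6=-1, V_7=1]  = -2
Without intervention: V_2 = 3 if V_1 >= 3 else 4  [with V_1=-3]  = 4; V_3 = 2V_2 + 2  [with V_2=4]  = 10; V_4 = -3V_2 + 6  [with V_2=4]  = -6; V_6 = V_3^2 + V_4  [with V_3=10, V_4=-6]  = 94; V_7 = -V_2 + 5  [with V_2=4]  = 1; V_8 = V_6 - 2V_7 + 1  [with V_6=94, V_7=1]  = 93.
Change = -2 − 93 = -95.

-95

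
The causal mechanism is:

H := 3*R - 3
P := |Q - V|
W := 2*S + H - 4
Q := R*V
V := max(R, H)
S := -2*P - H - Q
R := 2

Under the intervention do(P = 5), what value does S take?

-19

The intervention breaks the incoming arrows to P: P := |Q - V| no longer applies, and P = 5.
H = 3*R - 3  [with R=2]  = 3
V = max(R, H)  [with R=2, H=3]  = 3
Q = R*V  [with R=2, V=3]  = 6
S = -2*P - H - Q  [with P=5, H=3, Q=6]  = -19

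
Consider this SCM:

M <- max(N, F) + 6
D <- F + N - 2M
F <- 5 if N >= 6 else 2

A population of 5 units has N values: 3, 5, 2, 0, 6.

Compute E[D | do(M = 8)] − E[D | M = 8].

The intervention sets M=8 in all 5 units regardless of N. Recomputing D per unit gives -11, -9, -12, -14, -5; average -10.2.
E[D|M=8] averages over only the 2 units with M=8 (N = 2, 0): D = -12, -14, mean -13.
Difference = -10.2 − (-13) = 2.8.

2.8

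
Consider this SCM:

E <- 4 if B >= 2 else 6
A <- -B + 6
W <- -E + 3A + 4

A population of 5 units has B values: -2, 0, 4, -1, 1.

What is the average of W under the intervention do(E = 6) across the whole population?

Every unit gets E=6 under the intervention. W values become 22, 16, 4, 19, 13; E[W|do(E=6)] = 14.8.

14.8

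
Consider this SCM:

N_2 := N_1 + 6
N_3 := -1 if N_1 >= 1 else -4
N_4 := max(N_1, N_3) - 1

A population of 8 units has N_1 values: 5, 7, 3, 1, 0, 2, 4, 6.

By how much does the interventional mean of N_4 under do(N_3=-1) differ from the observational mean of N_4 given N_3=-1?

-0.5

do(N_3=-1) breaks N_3's dependence on N_1. With N_3=-1 fixed, N_4 across the units is 4, 6, 2, 0, -1, 1, 3, 5, mean 2.5.
Conditioning on N_3=-1 selects the 7 unit(s) with N_1 ∈ {5, 7, 3, 1, 2, 4, 6}. Their N_4 values: 4, 6, 2, 0, 1, 3, 5. Mean = 3.
Difference = 2.5 − 3 = -0.5.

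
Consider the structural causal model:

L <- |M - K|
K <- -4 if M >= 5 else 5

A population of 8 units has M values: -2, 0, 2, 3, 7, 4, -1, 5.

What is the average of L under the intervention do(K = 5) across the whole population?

Every unit gets K=5 under the intervention. L values become 7, 5, 3, 2, 2, 1, 6, 0; E[L|do(K=5)] = 3.25.

3.25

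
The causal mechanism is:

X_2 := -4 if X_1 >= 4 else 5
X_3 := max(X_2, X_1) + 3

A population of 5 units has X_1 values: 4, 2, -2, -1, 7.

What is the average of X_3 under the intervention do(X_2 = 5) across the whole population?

8.4

The intervention sets X_2=5 in all 5 units regardless of X_1. Recomputing X_3 per unit gives 8, 8, 8, 8, 10; average 8.4.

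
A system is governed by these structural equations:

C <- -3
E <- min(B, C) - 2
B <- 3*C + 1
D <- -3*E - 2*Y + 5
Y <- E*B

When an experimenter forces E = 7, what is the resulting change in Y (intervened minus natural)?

The intervention breaks the incoming arrows to E: E <- min(B, C) - 2 no longer applies, and E = 7.
B = 3*C + 1  [with C=-3]  = -8
Y = E*B  [with E=7, B=-8]  = -56
Without intervention: B = 3*C + 1  [with C=-3]  = -8; E = min(B, C) - 2  [with B=-8, C=-3]  = -10; Y = E*B  [with E=-10, B=-8]  = 80.
Change = -56 − 80 = -136.

-136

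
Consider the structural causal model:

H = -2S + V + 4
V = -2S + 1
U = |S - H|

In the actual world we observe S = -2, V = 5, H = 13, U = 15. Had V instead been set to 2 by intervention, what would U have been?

Under do(V=2), the mechanism V = -2S + 1 is discarded; V is fixed at 2.
H = -2S + V + 4  [with S=-2, V=2]  = 10
U = |S - H|  [with S=-2, H=10]  = 12

12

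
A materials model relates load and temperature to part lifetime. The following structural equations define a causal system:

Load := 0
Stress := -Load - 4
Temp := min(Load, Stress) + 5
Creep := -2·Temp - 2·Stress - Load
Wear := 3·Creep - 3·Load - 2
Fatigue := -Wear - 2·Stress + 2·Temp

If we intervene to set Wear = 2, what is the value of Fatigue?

The intervention breaks the incoming arrows to Wear: Wear := 3·Creep - 3·Load - 2 no longer applies, and Wear = 2.
Stress = -Load - 4  [with Load=0]  = -4
Temp = min(Load, Stress) + 5  [with Load=0, Stress=-4]  = 1
Fatigue = -Wear - 2·Stress + 2·Temp  [with Wear=2, Stress=-4, Temp=1]  = 8

8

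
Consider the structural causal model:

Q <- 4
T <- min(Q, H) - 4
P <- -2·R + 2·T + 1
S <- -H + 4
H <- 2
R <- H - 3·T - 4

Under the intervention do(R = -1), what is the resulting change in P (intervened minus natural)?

Intervening sets R = -1 and removes its equation (R <- H - 3·T - 4).
T = min(Q, H) - 4  [with Q=4, H=2]  = -2
P = -2·R + 2·T + 1  [with R=-1, T=-2]  = -1
Without intervention: T = min(Q, H) - 4  [with Q=4, H=2]  = -2; R = H - 3·T - 4  [with H=2, T=-2]  = 4; P = -2·R + 2·T + 1  [with R=4, T=-2]  = -11.
Change = -1 − (-11) = 10.

10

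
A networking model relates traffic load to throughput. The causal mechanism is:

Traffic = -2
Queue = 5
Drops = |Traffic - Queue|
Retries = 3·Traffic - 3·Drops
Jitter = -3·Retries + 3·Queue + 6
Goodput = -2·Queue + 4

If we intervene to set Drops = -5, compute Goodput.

The intervention breaks the incoming arrows to Drops: Drops = |Traffic - Queue| no longer applies, and Drops = -5.
No directed path runs from Drops to Goodput, so Goodput keeps its natural value.
Goodput = -2·Queue + 4  [with Queue=5]  = -6

-6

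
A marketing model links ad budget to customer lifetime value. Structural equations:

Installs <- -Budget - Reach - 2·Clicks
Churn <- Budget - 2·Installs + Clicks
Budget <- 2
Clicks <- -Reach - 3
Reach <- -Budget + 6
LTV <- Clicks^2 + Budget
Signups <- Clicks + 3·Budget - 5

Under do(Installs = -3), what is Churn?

1

Under do(Installs=-3), the mechanism Installs <- -Budget - Reach - 2·Clicks is discarded; Installs is fixed at -3.
Reach = -Budget + 6  [with Budget=2]  = 4
Clicks = -Reach - 3  [with Reach=4]  = -7
Churn = Budget - 2·Installs + Clicks  [with Budget=2, Installs=-3, Clicks=-7]  = 1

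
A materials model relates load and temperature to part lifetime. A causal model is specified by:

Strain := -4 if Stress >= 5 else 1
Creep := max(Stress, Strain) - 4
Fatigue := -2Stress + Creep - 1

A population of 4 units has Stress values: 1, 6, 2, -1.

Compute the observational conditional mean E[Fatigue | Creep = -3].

Conditioning on Creep=-3 selects the 2 unit(s) with Stress ∈ {1, -1}. Their Fatigue values: -6, -2. Mean = -4.

-4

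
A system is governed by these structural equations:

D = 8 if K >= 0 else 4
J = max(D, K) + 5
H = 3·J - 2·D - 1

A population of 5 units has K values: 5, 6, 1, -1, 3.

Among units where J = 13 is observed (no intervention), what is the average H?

22

E[H|J=13] averages over only the 4 units with J=13 (K = 5, 6, 1, 3): H = 22, 22, 22, 22, mean 22.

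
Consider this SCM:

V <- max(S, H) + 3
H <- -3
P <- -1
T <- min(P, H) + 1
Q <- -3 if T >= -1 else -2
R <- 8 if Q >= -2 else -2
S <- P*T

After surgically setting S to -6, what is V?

0

The intervention breaks the incoming arrows to S: S <- P*T no longer applies, and S = -6.
V = max(S, H) + 3  [with S=-6, H=-3]  = 0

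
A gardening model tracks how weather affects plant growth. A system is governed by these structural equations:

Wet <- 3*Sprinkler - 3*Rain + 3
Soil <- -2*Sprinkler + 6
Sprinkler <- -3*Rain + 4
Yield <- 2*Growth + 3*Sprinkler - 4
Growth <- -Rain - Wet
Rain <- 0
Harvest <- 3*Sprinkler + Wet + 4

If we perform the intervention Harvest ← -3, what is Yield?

Intervening sets Harvest = -3 and removes its equation (Harvest <- 3*Sprinkler + Wet + 4).
Since Yield is not a descendant of the intervened variable, it is unaffected.
Sprinkler = -3*Rain + 4  [with Rain=0]  = 4
Wet = 3*Sprinkler - 3*Rain + 3  [with Sprinkler=4, Rain=0]  = 15
Growth = -Rain - Wet  [with Rain=0, Wet=15]  = -15
Yield = 2*Growth + 3*Sprinkler - 4  [with Growth=-15, Sprinkler=4]  = -22

-22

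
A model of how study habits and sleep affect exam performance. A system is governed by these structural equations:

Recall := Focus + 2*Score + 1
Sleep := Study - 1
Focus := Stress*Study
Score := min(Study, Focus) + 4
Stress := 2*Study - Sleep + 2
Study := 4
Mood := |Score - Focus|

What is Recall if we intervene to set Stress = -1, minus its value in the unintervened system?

The intervention breaks the incoming arrows to Stress: Stress := 2*Study - Sleep + 2 no longer applies, and Stress = -1.
Focus = Stress*Study  [with Stress=-1, Study=4]  = -4
Score = min(Study, Focus) + 4  [with Study=4, Focus=-4]  = 0
Recall = Focus + 2*Score + 1  [with Focus=-4, Score=0]  = -3
Without intervention: Sleep = Study - 1  [with Study=4]  = 3; Stress = 2*Study - Sleep + 2  [with Study=4, Sleep=3]  = 7; Focus = Stress*Study  [with Stress=7, Study=4]  = 28; Score = min(Study, Focus) + 4  [with Study=4, Focus=28]  = 8; Recall = Focus + 2*Score + 1  [with Focus=28, Score=8]  = 45.
Change = -3 − 45 = -48.

-48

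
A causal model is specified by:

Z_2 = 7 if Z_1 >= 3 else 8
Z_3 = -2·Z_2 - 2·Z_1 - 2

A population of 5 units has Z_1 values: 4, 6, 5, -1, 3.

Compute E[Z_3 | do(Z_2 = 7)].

Every unit gets Z_2=7 under the intervention. Z_3 values become -24, -28, -26, -14, -22; E[Z_3|do(Z_2=7)] = -22.8.

-22.8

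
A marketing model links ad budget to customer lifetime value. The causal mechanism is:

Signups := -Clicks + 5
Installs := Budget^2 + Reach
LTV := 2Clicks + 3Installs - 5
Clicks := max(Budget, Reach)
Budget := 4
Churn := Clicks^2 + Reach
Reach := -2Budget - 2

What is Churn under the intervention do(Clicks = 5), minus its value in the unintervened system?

9

The intervention breaks the incoming arrows to Clicks: Clicks := max(Budget, Reach) no longer applies, and Clicks = 5.
Reach = -2Budget - 2  [with Budget=4]  = -10
Churn = Clicks^2 + Reach  [with Clicks=5, Reach=-10]  = 15
Without intervention: Reach = -2Budget - 2  [with Budget=4]  = -10; Clicks = max(Budget, Reach)  [with Budget=4, Reach=-10]  = 4; Churn = Clicks^2 + Reach  [with Clicks=4, Reach=-10]  = 6.
Change = 15 − 6 = 9.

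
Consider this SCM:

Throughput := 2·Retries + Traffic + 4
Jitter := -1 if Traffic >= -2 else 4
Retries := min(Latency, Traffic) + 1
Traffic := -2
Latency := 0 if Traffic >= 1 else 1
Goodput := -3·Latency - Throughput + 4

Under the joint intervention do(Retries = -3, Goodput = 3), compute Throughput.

-4

The joint intervention fixes Retries = -3, Goodput = 3, removing each variable's own equation.
Throughput = 2·Retries + Traffic + 4  [with Retries=-3, Traffic=-2]  = -4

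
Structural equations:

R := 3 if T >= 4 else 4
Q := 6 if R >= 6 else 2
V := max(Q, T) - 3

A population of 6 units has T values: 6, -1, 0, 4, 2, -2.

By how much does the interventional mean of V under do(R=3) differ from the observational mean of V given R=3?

-2

Every unit gets R=3 under the intervention. V values become 3, -1, -1, 1, -1, -1; E[V|do(R=3)] = 0.
E[V|R=3] averages over only the 2 units with R=3 (T = 6, 4): V = 3, 1, mean 2.
Difference = 0 − 2 = -2.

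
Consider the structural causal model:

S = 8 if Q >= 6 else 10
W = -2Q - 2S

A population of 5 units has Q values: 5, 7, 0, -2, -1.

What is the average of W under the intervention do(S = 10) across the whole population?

-23.6

do(S=10) breaks S's dependence on Q. With S=10 fixed, W across the units is -30, -34, -20, -16, -18, mean -23.6.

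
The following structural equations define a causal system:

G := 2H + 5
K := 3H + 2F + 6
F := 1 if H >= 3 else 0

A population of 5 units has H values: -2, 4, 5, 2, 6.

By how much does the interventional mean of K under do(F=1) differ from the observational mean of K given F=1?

Every unit gets F=1 under the intervention. K values become 2, 20, 23, 14, 26; E[K|do(F=1)] = 17.
Observing F=1 restricts to units where F's equation naturally yields 1: H ∈ {4, 5, 6}. In that subpopulation K = 20, 23, 26, mean 23.
Difference = 17 − 23 = -6.

-6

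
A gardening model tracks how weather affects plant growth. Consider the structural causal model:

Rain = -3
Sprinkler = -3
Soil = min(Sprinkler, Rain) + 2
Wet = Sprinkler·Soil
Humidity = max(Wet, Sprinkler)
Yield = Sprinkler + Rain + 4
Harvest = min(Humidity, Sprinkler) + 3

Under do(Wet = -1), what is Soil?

-1

Under do(Wet=-1), the mechanism Wet = Sprinkler·Soil is discarded; Wet is fixed at -1.
Since Soil is not a descendant of the intervened variable, it is unaffected.
Soil = min(Sprinkler, Rain) + 2  [with Sprinkler=-3, Rain=-3]  = -1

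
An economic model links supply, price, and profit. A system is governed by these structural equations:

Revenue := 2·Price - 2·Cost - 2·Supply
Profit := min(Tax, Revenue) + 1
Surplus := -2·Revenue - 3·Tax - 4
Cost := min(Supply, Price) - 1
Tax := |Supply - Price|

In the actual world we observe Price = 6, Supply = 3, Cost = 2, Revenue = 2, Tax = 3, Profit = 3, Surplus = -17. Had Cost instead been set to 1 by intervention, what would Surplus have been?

The intervention breaks the incoming arrows to Cost: Cost := min(Supply, Price) - 1 no longer applies, and Cost = 1.
Revenue = 2·Price - 2·Cost - 2·Supply  [with Price=6, Cost=1, Supply=3]  = 4
Tax = |Supply - Price|  [with Supply=3, Price=6]  = 3
Surplus = -2·Revenue - 3·Tax - 4  [with Revenue=4, Tax=3]  = -21

-21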